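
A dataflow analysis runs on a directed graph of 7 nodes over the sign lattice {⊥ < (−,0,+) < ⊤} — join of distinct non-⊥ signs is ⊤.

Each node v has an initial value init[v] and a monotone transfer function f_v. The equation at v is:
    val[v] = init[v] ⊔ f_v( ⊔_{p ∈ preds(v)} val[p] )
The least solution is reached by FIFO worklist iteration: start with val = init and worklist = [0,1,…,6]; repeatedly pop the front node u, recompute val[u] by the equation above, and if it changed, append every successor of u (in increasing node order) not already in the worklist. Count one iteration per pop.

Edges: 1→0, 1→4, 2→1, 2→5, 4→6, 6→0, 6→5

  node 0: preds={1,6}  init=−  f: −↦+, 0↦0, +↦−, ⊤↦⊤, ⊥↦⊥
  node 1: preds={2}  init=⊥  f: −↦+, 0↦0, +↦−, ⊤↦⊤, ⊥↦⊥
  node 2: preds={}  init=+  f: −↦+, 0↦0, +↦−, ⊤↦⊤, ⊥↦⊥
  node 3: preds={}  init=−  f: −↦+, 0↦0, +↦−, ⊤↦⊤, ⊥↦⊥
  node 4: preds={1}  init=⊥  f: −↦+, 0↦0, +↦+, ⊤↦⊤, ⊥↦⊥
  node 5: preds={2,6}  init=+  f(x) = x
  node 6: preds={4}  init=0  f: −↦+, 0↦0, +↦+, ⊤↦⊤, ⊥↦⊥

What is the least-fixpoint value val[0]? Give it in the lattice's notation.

Trace (9 dequeues):
  [1] u=0 | in 0 | out ⊤ | prev − | push {}
  [2] u=1 | in + | out − | prev ⊥ | push {0}
  [3] u=2 | in ⊥ | out + | ==
  [4] u=3 | in ⊥ | out − | ==
  [5] u=4 | in − | out + | prev ⊥ | push {}
  [6] u=5 | in ⊤ | out ⊤ | prev + | push {}
  [7] u=6 | in + | out ⊤ | prev 0 | push {5}
  [8] u=0 | in ⊤ | out ⊤ | ==
  [9] u=5 | in ⊤ | out ⊤ | ==

Converged values:
  [0] ⊤
  [1] −
  [2] +
  [3] −
  [4] +
  [5] ⊤
  [6] ⊤

⊤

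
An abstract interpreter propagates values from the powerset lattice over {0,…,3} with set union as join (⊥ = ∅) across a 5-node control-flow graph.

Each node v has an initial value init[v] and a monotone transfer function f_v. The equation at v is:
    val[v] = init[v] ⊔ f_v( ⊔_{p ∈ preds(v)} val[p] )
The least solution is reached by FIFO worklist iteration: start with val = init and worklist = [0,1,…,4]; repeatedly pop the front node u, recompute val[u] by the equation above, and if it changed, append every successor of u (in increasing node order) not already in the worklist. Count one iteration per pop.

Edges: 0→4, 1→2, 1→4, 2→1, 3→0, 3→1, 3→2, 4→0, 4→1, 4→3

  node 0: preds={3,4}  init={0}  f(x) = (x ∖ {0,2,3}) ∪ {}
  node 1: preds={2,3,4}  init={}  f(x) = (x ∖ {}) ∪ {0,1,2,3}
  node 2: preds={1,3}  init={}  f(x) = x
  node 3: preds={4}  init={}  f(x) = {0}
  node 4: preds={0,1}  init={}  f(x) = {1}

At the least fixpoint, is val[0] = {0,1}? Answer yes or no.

Trace (10 dequeues):
  [1] u=0 | in {} | out {0} | ==
  [2] u=1 | in {} | out {0,1,2,3} | prev {} | push {}
  [3] u=2 | in {0,1,2,3} | out {0,1,2,3} | prev {} | push {1}
  [4] u=3 | in {} | out {0} | prev {} | push {0,2}
  [5] u=4 | in {0,1,2,3} | out {1} | prev {} | push {3}
  [6] u=1 | in {0,1,2,3} | out {0,1,2,3} | ==
  [7] u=0 | in {0,1} | out {0,1} | prev {0} | push {4}
  [8] u=2 | in {0,1,2,3} | out {0,1,2,3} | ==
  [9] u=3 | in {1} | out {0} | ==
  [10] u=4 | in {0,1,2,3} | out {1} | ==

Converged values:
  [0] {0,1}
  [1] {0,1,2,3}
  [2] {0,1,2,3}
  [3] {0}
  [4] {1}

yes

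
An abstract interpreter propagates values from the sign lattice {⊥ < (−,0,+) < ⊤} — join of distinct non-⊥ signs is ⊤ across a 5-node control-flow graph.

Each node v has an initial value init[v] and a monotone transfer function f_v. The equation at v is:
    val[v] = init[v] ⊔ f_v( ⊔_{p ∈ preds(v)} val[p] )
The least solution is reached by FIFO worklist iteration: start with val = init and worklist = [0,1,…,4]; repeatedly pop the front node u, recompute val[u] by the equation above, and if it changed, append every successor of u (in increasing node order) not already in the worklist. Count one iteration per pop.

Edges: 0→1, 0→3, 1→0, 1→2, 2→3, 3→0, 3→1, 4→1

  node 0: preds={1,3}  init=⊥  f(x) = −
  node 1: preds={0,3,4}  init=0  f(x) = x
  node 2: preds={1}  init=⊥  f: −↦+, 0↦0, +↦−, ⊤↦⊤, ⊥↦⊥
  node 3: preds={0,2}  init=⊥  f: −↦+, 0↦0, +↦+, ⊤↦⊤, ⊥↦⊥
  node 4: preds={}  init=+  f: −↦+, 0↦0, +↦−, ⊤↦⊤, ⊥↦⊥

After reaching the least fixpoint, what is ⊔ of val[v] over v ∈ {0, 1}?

⊤

Trace (7 dequeues):
  [1] u=0 | in 0 | out − | prev ⊥ | push {}
  [2] u=1 | in ⊤ | out ⊤ | prev 0 | push {0}
  [3] u=2 | in ⊤ | out ⊤ | prev ⊥ | push {}
  [4] u=3 | in ⊤ | out ⊤ | prev ⊥ | push {1}
  [5] u=4 | in ⊥ | out + | ==
  [6] u=0 | in ⊤ | out − | ==
  [7] u=1 | in ⊤ | out ⊤ | ==

Converged values:
  [0] −
  [1] ⊤
  [2] ⊤
  [3] ⊤
  [4] +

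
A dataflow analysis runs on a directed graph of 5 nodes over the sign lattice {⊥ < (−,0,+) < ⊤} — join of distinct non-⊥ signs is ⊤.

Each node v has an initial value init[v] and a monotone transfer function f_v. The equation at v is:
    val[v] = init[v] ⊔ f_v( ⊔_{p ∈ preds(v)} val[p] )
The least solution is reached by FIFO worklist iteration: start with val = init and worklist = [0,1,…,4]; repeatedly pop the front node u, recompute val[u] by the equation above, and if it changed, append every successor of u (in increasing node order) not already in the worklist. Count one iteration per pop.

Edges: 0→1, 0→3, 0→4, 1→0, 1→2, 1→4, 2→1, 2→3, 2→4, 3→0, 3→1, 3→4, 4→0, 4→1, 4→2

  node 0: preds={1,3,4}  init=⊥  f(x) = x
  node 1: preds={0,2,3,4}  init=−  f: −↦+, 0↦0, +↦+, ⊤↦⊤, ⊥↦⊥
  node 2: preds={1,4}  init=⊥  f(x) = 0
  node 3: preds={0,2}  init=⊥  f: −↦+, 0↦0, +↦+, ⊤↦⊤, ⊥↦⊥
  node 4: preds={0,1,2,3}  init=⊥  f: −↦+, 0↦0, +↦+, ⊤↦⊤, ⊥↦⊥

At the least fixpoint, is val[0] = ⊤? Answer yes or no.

Worklist (10 pops):
  #1 pop 0: in=− → − (was ⊥); enqueue []
  #2 pop 1: in=− → ⊤ (was −); enqueue [0]
  #3 pop 2: in=⊤ → 0 (was ⊥); enqueue [1]
  #4 pop 3: in=⊤ → ⊤ (was ⊥); enqueue []
  #5 pop 4: in=⊤ → ⊤ (was ⊥); enqueue [2]
  #6 pop 0: in=⊤ → ⊤ (was −); enqueue [3,4]
  #7 pop 1: in=⊤ → ⊤ (no change)
  #8 pop 2: in=⊤ → 0 (no change)
  #9 pop 3: in=⊤ → ⊤ (no change)
  #10 pop 4: in=⊤ → ⊤ (no change)

Fixpoint:
  val[0] = ⊤
  val[1] = ⊤
  val[2] = 0
  val[3] = ⊤
  val[4] = ⊤

yes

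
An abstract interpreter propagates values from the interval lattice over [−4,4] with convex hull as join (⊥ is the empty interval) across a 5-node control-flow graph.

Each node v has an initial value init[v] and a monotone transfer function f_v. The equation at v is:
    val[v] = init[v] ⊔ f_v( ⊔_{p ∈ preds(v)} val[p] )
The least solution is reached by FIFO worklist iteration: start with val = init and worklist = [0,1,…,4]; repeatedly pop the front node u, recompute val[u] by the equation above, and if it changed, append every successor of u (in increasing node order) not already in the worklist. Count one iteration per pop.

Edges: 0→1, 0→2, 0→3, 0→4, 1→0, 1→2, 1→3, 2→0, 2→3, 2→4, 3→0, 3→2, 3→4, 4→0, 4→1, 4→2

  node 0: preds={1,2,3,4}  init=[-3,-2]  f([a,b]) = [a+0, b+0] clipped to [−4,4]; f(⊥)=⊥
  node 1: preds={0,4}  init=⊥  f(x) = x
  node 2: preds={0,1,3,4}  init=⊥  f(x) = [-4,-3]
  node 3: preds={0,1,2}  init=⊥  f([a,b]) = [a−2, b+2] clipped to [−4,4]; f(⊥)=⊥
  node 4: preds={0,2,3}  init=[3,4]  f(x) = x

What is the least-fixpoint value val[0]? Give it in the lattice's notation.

Trace (12 dequeues):
  [1] u=0 | in [3,4] | out [-3,4] | prev [-3,-2] | push {}
  [2] u=1 | in [-3,4] | out [-3,4] | prev ⊥ | push {0}
  [3] u=2 | in [-3,4] | out [-4,-3] | prev ⊥ | push {}
  [4] u=3 | in [-4,4] | out [-4,4] | prev ⊥ | push {2}
  [5] u=4 | in [-4,4] | out [-4,4] | prev [3,4] | push {1}
  [6] u=0 | in [-4,4] | out [-4,4] | prev [-3,4] | push {3,4}
  [7] u=2 | in [-4,4] | out [-4,-3] | ==
  [8] u=1 | in [-4,4] | out [-4,4] | prev [-3,4] | push {0,2}
  [9] u=3 | in [-4,4] | out [-4,4] | ==
  [10] u=4 | in [-4,4] | out [-4,4] | ==
  [11] u=0 | in [-4,4] | out [-4,4] | ==
  [12] u=2 | in [-4,4] | out [-4,-3] | ==

Converged values:
  [0] [-4,4]
  [1] [-4,4]
  [2] [-4,-3]
  [3] [-4,4]
  [4] [-4,4]

[-4,4]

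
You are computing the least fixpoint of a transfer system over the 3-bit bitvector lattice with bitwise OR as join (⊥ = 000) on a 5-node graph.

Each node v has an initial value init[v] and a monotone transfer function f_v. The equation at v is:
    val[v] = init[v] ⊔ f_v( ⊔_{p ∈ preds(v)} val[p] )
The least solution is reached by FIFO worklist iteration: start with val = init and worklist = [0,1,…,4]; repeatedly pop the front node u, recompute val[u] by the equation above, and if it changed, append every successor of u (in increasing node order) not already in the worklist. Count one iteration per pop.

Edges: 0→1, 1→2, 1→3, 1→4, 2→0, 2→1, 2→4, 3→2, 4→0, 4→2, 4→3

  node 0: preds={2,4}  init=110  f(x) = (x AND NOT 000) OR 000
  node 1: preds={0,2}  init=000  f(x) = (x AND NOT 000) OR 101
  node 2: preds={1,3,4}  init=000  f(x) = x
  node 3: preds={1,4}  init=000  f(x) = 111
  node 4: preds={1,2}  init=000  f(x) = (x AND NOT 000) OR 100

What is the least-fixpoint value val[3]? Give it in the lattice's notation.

111

Iteration log — 9 steps:
  step 1. node 0  ⊔preds=000  new=110  stable
  step 2. node 1  ⊔preds=110  new=111  old=000  +wl: 
  step 3. node 2  ⊔preds=111  new=111  old=000  +wl: 0,1
  step 4. node 3  ⊔preds=111  new=111  old=000  +wl: 2
  step 5. node 4  ⊔preds=111  new=111  old=000  +wl: 3
  step 6. node 0  ⊔preds=111  new=111  old=110  +wl: 
  step 7. node 1  ⊔preds=111  new=111  stable
  step 8. node 2  ⊔preds=111  new=111  stable
  step 9. node 3  ⊔preds=111  new=111  stable

Least fixpoint reached:
  node 0: 111
  node 1: 111
  node 2: 111
  node 3: 111
  node 4: 111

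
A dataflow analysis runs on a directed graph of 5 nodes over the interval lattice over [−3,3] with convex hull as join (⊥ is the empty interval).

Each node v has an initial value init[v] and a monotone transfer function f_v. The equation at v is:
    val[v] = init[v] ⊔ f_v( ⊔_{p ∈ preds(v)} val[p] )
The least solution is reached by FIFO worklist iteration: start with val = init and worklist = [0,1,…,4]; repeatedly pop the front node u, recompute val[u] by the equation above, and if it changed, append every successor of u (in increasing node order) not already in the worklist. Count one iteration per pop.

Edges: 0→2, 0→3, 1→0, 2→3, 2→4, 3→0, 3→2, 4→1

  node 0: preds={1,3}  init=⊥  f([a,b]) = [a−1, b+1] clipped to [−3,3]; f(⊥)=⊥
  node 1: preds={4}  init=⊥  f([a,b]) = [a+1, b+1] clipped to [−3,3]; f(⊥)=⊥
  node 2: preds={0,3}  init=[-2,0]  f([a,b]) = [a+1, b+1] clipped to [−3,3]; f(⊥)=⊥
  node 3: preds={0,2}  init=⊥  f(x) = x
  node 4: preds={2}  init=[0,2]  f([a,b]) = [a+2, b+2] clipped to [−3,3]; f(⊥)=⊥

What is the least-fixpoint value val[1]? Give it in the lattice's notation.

Worklist (12 pops):
  #1 pop 0: in=⊥ → ⊥ (no change)
  #2 pop 1: in=[0,2] → [1,3] (was ⊥); enqueue [0]
  #3 pop 2: in=⊥ → [-2,0] (no change)
  #4 pop 3: in=[-2,0] → [-2,0] (was ⊥); enqueue [2]
  #5 pop 4: in=[-2,0] → [0,2] (no change)
  #6 pop 0: in=[-2,3] → [-3,3] (was ⊥); enqueue [3]
  #7 pop 2: in=[-3,3] → [-2,3] (was [-2,0]); enqueue [4]
  #8 pop 3: in=[-3,3] → [-3,3] (was [-2,0]); enqueue [0,2]
  #9 pop 4: in=[-2,3] → [0,3] (was [0,2]); enqueue [1]
  #10 pop 0: in=[-3,3] → [-3,3] (no change)
  #11 pop 2: in=[-3,3] → [-2,3] (no change)
  #12 pop 1: in=[0,3] → [1,3] (no change)

Fixpoint:
  val[0] = [-3,3]
  val[1] = [1,3]
  val[2] = [-2,3]
  val[3] = [-3,3]
  val[4] = [0,3]

[1,3]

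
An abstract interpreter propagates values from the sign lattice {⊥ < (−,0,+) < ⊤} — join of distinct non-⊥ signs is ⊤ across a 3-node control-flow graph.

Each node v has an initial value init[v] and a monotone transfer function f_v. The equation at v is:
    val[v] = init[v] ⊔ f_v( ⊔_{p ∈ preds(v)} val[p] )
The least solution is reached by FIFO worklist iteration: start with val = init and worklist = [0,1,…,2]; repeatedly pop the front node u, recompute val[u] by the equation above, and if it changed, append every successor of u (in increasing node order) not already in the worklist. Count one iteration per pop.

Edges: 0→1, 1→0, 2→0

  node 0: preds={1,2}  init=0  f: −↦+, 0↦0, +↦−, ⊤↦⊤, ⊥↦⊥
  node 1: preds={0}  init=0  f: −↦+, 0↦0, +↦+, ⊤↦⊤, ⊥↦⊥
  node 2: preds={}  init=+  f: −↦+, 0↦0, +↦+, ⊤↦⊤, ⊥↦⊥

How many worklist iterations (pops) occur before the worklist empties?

4

Worklist (4 pops):
  #1 pop 0: in=⊤ → ⊤ (was 0); enqueue []
  #2 pop 1: in=⊤ → ⊤ (was 0); enqueue [0]
  #3 pop 2: in=⊥ → + (no change)
  #4 pop 0: in=⊤ → ⊤ (no change)

Fixpoint:
  val[0] = ⊤
  val[1] = ⊤
  val[2] = +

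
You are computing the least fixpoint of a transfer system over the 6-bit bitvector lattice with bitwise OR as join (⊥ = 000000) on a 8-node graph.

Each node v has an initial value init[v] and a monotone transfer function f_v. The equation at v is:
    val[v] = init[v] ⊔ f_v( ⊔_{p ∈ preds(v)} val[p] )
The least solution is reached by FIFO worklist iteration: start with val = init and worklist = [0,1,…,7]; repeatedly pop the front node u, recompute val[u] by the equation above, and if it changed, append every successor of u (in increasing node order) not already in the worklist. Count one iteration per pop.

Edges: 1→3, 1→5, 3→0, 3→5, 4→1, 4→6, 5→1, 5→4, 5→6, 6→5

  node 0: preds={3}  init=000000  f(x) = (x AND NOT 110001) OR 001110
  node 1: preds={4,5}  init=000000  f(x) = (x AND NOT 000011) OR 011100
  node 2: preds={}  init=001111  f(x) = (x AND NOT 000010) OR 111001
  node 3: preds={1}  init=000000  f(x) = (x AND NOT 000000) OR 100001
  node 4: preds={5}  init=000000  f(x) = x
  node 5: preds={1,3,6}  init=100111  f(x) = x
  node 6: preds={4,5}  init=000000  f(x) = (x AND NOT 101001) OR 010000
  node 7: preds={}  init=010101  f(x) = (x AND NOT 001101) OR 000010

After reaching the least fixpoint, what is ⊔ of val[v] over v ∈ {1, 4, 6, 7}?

111111

Worklist (14 pops):
  #1 pop 0: in=000000 → 001110 (was 000000); enqueue []
  #2 pop 1: in=100111 → 111100 (was 000000); enqueue []
  #3 pop 2: in=000000 → 111111 (was 001111); enqueue []
  #4 pop 3: in=111100 → 111101 (was 000000); enqueue [0]
  #5 pop 4: in=100111 → 100111 (was 000000); enqueue [1]
  #6 pop 5: in=111101 → 111111 (was 100111); enqueue [4]
  #7 pop 6: in=111111 → 010110 (was 000000); enqueue [5]
  #8 pop 7: in=000000 → 010111 (was 010101); enqueue []
  #9 pop 0: in=111101 → 001110 (no change)
  #10 pop 1: in=111111 → 111100 (no change)
  #11 pop 4: in=111111 → 111111 (was 100111); enqueue [1,6]
  #12 pop 5: in=111111 → 111111 (no change)
  #13 pop 1: in=111111 → 111100 (no change)
  #14 pop 6: in=111111 → 010110 (no change)

Fixpoint:
  val[0] = 001110
  val[1] = 111100
  val[2] = 111111
  val[3] = 111101
  val[4] = 111111
  val[5] = 111111
  val[6] = 010110
  val[7] = 010111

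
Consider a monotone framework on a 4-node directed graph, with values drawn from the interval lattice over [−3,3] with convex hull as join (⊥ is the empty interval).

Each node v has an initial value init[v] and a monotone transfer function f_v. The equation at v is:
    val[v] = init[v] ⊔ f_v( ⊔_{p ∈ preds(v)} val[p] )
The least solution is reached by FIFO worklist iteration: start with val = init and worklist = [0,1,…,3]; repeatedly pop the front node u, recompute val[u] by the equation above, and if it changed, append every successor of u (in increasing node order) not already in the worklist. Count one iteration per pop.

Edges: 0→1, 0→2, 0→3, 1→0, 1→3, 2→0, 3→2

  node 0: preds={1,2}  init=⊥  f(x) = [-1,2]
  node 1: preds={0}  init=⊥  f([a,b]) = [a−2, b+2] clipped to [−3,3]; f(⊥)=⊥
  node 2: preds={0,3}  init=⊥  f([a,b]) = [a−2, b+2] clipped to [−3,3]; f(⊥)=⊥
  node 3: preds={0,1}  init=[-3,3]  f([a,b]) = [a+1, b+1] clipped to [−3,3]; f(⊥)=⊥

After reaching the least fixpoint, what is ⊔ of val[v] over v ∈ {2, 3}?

Trace (5 dequeues):
  [1] u=0 | in ⊥ | out [-1,2] | prev ⊥ | push {}
  [2] u=1 | in [-1,2] | out [-3,3] | prev ⊥ | push {0}
  [3] u=2 | in [-3,3] | out [-3,3] | prev ⊥ | push {}
  [4] u=3 | in [-3,3] | out [-3,3] | ==
  [5] u=0 | in [-3,3] | out [-1,2] | ==

Converged values:
  [0] [-1,2]
  [1] [-3,3]
  [2] [-3,3]
  [3] [-3,3]

[-3,3]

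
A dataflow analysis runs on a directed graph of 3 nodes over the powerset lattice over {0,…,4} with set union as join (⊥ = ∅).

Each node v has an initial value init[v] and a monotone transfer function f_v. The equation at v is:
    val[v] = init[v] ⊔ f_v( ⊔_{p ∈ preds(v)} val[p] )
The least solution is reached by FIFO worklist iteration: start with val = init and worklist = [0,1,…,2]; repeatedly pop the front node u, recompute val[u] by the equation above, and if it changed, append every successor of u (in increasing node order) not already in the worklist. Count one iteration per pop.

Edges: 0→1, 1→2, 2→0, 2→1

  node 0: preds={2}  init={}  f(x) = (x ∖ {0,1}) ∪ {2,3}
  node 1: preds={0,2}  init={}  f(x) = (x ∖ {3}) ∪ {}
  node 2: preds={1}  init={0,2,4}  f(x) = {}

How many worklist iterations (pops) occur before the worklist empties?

Iteration log — 3 steps:
  step 1. node 0  ⊔preds={0,2,4}  new={2,3,4}  old={}  +wl: 
  step 2. node 1  ⊔preds={0,2,3,4}  new={0,2,4}  old={}  +wl: 
  step 3. node 2  ⊔preds={0,2,4}  new={0,2,4}  stable

Least fixpoint reached:
  node 0: {2,3,4}
  node 1: {0,2,4}
  node 2: {0,2,4}

3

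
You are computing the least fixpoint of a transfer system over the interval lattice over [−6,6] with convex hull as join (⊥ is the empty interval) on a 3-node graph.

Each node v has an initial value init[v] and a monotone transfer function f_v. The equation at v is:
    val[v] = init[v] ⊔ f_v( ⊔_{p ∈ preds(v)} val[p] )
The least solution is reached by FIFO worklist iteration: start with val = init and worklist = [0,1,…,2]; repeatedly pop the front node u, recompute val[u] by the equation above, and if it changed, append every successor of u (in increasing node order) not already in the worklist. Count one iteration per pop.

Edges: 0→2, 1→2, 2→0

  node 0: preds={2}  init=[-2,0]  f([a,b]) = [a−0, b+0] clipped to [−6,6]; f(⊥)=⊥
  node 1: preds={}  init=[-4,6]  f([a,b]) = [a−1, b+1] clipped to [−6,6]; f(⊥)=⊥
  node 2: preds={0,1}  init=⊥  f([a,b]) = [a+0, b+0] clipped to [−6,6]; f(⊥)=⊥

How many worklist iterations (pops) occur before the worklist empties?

5

Trace (5 dequeues):
  [1] u=0 | in ⊥ | out [-2,0] | ==
  [2] u=1 | in ⊥ | out [-4,6] | ==
  [3] u=2 | in [-4,6] | out [-4,6] | prev ⊥ | push {0}
  [4] u=0 | in [-4,6] | out [-4,6] | prev [-2,0] | push {2}
  [5] u=2 | in [-4,6] | out [-4,6] | ==

Converged values:
  [0] [-4,6]
  [1] [-4,6]
  [2] [-4,6]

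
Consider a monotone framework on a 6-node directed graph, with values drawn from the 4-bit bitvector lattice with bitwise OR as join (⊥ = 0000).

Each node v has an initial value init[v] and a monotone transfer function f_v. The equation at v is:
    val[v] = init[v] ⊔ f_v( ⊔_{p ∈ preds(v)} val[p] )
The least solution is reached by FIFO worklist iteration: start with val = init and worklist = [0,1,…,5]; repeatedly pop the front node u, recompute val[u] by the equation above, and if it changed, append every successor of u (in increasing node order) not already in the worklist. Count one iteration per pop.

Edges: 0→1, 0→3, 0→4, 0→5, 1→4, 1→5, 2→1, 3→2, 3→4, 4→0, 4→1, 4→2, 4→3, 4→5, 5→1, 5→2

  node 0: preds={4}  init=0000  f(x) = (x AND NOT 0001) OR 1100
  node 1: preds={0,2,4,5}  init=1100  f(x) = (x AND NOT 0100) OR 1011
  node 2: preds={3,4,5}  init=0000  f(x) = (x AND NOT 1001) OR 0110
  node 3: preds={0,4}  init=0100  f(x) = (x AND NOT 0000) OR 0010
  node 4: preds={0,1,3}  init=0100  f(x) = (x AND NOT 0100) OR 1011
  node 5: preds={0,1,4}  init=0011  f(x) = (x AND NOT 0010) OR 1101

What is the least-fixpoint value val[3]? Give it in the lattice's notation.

1111

Trace (14 dequeues):
  [1] u=0 | in 0100 | out 1100 | prev 0000 | push {}
  [2] u=1 | in 1111 | out 1111 | prev 1100 | push {}
  [3] u=2 | in 0111 | out 0110 | prev 0000 | push {1}
  [4] u=3 | in 1100 | out 1110 | prev 0100 | push {2}
  [5] u=4 | in 1111 | out 1111 | prev 0100 | push {0,3}
  [6] u=5 | in 1111 | out 1111 | prev 0011 | push {}
  [7] u=1 | in 1111 | out 1111 | ==
  [8] u=2 | in 1111 | out 0110 | ==
  [9] u=0 | in 1111 | out 1110 | prev 1100 | push {1,4,5}
  [10] u=3 | in 1111 | out 1111 | prev 1110 | push {2}
  [11] u=1 | in 1111 | out 1111 | ==
  [12] u=4 | in 1111 | out 1111 | ==
  [13] u=5 | in 1111 | out 1111 | ==
  [14] u=2 | in 1111 | out 0110 | ==

Converged values:
  [0] 1110
  [1] 1111
  [2] 0110
  [3] 1111
  [4] 1111
  [5] 1111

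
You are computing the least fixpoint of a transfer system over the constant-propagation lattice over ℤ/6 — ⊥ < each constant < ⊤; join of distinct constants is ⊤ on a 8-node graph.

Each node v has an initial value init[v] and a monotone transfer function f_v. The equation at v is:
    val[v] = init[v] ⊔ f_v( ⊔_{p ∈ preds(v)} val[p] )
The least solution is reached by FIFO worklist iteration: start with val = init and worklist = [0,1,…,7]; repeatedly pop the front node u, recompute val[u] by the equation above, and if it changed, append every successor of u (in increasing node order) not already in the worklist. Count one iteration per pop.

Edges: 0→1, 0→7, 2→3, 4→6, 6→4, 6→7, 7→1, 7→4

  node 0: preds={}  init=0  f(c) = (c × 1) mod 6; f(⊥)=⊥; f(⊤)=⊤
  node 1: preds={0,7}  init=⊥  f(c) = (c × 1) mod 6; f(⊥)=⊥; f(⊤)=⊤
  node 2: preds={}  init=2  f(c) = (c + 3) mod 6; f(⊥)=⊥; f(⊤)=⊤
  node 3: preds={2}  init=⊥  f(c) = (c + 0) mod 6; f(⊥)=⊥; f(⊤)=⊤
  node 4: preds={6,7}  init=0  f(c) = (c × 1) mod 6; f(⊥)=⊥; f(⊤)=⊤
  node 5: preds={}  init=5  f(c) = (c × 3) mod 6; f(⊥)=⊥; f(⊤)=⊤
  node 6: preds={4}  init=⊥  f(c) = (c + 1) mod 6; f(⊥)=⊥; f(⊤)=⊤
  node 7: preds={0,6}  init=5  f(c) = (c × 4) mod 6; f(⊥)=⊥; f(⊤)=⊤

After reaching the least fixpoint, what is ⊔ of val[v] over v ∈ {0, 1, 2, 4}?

Trace (10 dequeues):
  [1] u=0 | in ⊥ | out 0 | ==
  [2] u=1 | in ⊤ | out ⊤ | prev ⊥ | push {}
  [3] u=2 | in ⊥ | out 2 | ==
  [4] u=3 | in 2 | out 2 | prev ⊥ | push {}
  [5] u=4 | in 5 | out ⊤ | prev 0 | push {}
  [6] u=5 | in ⊥ | out 5 | ==
  [7] u=6 | in ⊤ | out ⊤ | prev ⊥ | push {4}
  [8] u=7 | in ⊤ | out ⊤ | prev 5 | push {1}
  [9] u=4 | in ⊤ | out ⊤ | ==
  [10] u=1 | in ⊤ | out ⊤ | ==

Converged values:
  [0] 0
  [1] ⊤
  [2] 2
  [3] 2
  [4] ⊤
  [5] 5
  [6] ⊤
  [7] ⊤

⊤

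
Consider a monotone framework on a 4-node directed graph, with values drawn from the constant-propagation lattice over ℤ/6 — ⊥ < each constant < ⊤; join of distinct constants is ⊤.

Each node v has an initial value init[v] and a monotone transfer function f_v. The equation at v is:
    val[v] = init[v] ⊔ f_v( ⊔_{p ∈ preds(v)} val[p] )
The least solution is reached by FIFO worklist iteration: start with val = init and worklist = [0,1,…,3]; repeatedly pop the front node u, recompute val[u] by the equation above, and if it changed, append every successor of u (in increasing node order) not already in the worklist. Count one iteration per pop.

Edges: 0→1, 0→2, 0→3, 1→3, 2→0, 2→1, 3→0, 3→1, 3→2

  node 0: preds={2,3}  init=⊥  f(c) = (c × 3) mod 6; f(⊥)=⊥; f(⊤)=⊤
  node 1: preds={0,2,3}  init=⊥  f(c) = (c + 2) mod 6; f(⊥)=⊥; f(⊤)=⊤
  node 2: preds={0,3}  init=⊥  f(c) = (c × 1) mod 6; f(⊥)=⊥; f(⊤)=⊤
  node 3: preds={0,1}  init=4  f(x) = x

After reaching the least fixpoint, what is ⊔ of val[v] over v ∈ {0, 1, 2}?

⊤

Trace (8 dequeues):
  [1] u=0 | in 4 | out 0 | prev ⊥ | push {}
  [2] u=1 | in ⊤ | out ⊤ | prev ⊥ | push {}
  [3] u=2 | in ⊤ | out ⊤ | prev ⊥ | push {0,1}
  [4] u=3 | in ⊤ | out ⊤ | prev 4 | push {2}
  [5] u=0 | in ⊤ | out ⊤ | prev 0 | push {3}
  [6] u=1 | in ⊤ | out ⊤ | ==
  [7] u=2 | in ⊤ | out ⊤ | ==
  [8] u=3 | in ⊤ | out ⊤ | ==

Converged values:
  [0] ⊤
  [1] ⊤
  [2] ⊤
  [3] ⊤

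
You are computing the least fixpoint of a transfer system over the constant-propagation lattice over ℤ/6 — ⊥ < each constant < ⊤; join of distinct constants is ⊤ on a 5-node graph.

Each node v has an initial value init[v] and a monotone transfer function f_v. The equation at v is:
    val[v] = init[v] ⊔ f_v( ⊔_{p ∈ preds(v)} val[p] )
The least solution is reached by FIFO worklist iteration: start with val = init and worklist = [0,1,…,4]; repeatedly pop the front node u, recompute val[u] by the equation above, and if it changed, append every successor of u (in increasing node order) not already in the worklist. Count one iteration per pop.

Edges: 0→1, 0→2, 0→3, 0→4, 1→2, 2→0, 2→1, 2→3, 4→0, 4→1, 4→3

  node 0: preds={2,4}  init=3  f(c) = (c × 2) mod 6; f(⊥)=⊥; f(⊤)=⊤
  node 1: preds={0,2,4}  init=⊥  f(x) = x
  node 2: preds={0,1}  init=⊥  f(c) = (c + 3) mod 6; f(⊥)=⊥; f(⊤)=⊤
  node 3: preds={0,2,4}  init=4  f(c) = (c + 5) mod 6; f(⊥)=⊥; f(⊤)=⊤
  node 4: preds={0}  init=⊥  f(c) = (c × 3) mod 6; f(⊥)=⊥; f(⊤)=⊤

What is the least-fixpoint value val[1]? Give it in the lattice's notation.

⊤

Worklist (13 pops):
  #1 pop 0: in=⊥ → 3 (no change)
  #2 pop 1: in=3 → 3 (was ⊥); enqueue []
  #3 pop 2: in=3 → 0 (was ⊥); enqueue [0,1]
  #4 pop 3: in=⊤ → ⊤ (was 4); enqueue []
  #5 pop 4: in=3 → 3 (was ⊥); enqueue [3]
  #6 pop 0: in=⊤ → ⊤ (was 3); enqueue [2,4]
  #7 pop 1: in=⊤ → ⊤ (was 3); enqueue []
  #8 pop 3: in=⊤ → ⊤ (no change)
  #9 pop 2: in=⊤ → ⊤ (was 0); enqueue [0,1,3]
  #10 pop 4: in=⊤ → ⊤ (was 3); enqueue []
  #11 pop 0: in=⊤ → ⊤ (no change)
  #12 pop 1: in=⊤ → ⊤ (no change)
  #13 pop 3: in=⊤ → ⊤ (no change)

Fixpoint:
  val[0] = ⊤
  val[1] = ⊤
  val[2] = ⊤
  val[3] = ⊤
  val[4] = ⊤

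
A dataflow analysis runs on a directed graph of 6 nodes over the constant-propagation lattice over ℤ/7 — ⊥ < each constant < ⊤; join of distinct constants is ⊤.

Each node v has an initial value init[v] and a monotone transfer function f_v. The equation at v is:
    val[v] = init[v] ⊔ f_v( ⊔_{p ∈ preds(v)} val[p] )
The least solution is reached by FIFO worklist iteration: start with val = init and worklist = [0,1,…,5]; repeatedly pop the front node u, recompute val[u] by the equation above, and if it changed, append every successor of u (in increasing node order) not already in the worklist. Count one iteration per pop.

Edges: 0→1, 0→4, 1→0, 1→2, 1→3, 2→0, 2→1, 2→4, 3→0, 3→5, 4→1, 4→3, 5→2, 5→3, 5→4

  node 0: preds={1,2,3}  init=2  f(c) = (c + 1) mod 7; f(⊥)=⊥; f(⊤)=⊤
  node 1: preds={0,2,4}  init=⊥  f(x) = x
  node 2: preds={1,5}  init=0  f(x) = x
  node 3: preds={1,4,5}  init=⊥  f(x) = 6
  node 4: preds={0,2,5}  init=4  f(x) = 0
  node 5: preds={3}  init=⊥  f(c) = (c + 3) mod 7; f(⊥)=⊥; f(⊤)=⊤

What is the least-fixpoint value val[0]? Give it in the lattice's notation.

⊤

Iteration log — 11 steps:
  step 1. node 0  ⊔preds=0  new=⊤  old=2  +wl: 
  step 2. node 1  ⊔preds=⊤  new=⊤  old=⊥  +wl: 0
  step 3. node 2  ⊔preds=⊤  new=⊤  old=0  +wl: 1
  step 4. node 3  ⊔preds=⊤  new=6  old=⊥  +wl: 
  step 5. node 4  ⊔preds=⊤  new=⊤  old=4  +wl: 3
  step 6. node 5  ⊔preds=6  new=2  old=⊥  +wl: 2,4
  step 7. node 0  ⊔preds=⊤  new=⊤  stable
  step 8. node 1  ⊔preds=⊤  new=⊤  stable
  step 9. node 3  ⊔preds=⊤  new=6  stable
  step 10. node 2  ⊔preds=⊤  new=⊤  stable
  step 11. node 4  ⊔preds=⊤  new=⊤  stable

Least fixpoint reached:
  node 0: ⊤
  node 1: ⊤
  node 2: ⊤
  node 3: 6
  node 4: ⊤
  node 5: 2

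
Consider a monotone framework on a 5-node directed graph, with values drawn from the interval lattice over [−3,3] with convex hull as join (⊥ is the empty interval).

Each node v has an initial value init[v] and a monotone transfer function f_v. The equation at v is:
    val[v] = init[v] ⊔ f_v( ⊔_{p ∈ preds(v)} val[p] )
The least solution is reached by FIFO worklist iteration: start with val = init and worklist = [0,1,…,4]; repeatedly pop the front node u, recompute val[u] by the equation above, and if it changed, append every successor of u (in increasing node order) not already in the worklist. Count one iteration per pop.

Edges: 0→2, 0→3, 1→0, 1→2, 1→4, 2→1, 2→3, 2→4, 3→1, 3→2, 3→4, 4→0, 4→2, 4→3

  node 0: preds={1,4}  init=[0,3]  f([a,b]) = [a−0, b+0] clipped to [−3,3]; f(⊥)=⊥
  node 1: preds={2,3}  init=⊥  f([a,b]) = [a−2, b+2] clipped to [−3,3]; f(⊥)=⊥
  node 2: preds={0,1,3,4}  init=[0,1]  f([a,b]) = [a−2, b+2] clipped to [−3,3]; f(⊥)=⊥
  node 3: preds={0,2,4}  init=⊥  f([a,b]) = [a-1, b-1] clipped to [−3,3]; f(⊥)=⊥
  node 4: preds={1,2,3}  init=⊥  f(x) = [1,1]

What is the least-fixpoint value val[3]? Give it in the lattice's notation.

[-3,2]

Iteration log — 13 steps:
  step 1. node 0  ⊔preds=⊥  new=[0,3]  stable
  step 2. node 1  ⊔preds=[0,1]  new=[-2,3]  old=⊥  +wl: 0
  step 3. node 2  ⊔preds=[-2,3]  new=[-3,3]  old=[0,1]  +wl: 1
  step 4. node 3  ⊔preds=[-3,3]  new=[-3,2]  old=⊥  +wl: 2
  step 5. node 4  ⊔preds=[-3,3]  new=[1,1]  old=⊥  +wl: 3
  step 6. node 0  ⊔preds=[-2,3]  new=[-2,3]  old=[0,3]  +wl: 
  step 7. node 1  ⊔preds=[-3,3]  new=[-3,3]  old=[-2,3]  +wl: 0,4
  step 8. node 2  ⊔preds=[-3,3]  new=[-3,3]  stable
  step 9. node 3  ⊔preds=[-3,3]  new=[-3,2]  stable
  step 10. node 0  ⊔preds=[-3,3]  new=[-3,3]  old=[-2,3]  +wl: 2,3
  step 11. node 4  ⊔preds=[-3,3]  new=[1,1]  stable
  step 12. node 2  ⊔preds=[-3,3]  new=[-3,3]  stable
  step 13. node 3  ⊔preds=[-3,3]  new=[-3,2]  stable

Least fixpoint reached:
  node 0: [-3,3]
  node 1: [-3,3]
  node 2: [-3,3]
  node 3: [-3,2]
  node 4: [1,1]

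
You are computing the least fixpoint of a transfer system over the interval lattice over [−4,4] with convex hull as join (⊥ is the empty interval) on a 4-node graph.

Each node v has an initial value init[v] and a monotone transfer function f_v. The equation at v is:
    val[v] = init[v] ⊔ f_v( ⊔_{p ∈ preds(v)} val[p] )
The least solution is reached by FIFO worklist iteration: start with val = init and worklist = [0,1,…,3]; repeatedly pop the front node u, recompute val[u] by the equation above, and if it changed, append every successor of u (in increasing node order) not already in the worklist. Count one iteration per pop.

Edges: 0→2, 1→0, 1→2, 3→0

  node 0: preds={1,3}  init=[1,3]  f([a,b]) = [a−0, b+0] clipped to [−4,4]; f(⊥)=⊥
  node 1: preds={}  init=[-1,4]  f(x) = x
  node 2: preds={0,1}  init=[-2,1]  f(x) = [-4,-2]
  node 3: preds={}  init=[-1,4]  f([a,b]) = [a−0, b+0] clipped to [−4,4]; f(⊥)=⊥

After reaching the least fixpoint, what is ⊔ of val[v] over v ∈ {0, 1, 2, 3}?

[-4,4]

Iteration log — 4 steps:
  step 1. node 0  ⊔preds=[-1,4]  new=[-1,4]  old=[1,3]  +wl: 
  step 2. node 1  ⊔preds=⊥  new=[-1,4]  stable
  step 3. node 2  ⊔preds=[-1,4]  new=[-4,1]  old=[-2,1]  +wl: 
  step 4. node 3  ⊔preds=⊥  new=[-1,4]  stable

Least fixpoint reached:
  node 0: [-1,4]
  node 1: [-1,4]
  node 2: [-4,1]
  node 3: [-1,4]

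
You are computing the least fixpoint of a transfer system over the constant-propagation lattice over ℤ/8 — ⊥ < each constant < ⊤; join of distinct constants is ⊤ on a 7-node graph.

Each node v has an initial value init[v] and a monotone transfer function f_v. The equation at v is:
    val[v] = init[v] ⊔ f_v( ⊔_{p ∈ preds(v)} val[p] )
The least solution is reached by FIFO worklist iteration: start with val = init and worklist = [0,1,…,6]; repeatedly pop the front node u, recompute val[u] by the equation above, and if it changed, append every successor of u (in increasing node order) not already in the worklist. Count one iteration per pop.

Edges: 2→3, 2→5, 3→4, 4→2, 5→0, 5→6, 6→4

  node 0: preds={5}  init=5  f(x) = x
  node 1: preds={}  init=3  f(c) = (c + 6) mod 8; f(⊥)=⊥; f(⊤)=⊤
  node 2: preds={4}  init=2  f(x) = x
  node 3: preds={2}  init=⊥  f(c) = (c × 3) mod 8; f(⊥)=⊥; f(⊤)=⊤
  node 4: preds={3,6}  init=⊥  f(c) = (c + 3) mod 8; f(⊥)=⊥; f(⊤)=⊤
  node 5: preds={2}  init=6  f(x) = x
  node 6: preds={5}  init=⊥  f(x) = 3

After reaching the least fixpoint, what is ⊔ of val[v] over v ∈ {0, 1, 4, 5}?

⊤

Trace (14 dequeues):
  [1] u=0 | in 6 | out ⊤ | prev 5 | push {}
  [2] u=1 | in ⊥ | out 3 | ==
  [3] u=2 | in ⊥ | out 2 | ==
  [4] u=3 | in 2 | out 6 | prev ⊥ | push {}
  [5] u=4 | in 6 | out 1 | prev ⊥ | push {2}
  [6] u=5 | in 2 | out ⊤ | prev 6 | push {0}
  [7] u=6 | in ⊤ | out 3 | prev ⊥ | push {4}
  [8] u=2 | in 1 | out ⊤ | prev 2 | push {3,5}
  [9] u=0 | in ⊤ | out ⊤ | ==
  [10] u=4 | in ⊤ | out ⊤ | prev 1 | push {2}
  [11] u=3 | in ⊤ | out ⊤ | prev 6 | push {4}
  [12] u=5 | in ⊤ | out ⊤ | ==
  [13] u=2 | in ⊤ | out ⊤ | ==
  [14] u=4 | in ⊤ | out ⊤ | ==

Converged values:
  [0] ⊤
  [1] 3
  [2] ⊤
  [3] ⊤
  [4] ⊤
  [5] ⊤
  [6] 3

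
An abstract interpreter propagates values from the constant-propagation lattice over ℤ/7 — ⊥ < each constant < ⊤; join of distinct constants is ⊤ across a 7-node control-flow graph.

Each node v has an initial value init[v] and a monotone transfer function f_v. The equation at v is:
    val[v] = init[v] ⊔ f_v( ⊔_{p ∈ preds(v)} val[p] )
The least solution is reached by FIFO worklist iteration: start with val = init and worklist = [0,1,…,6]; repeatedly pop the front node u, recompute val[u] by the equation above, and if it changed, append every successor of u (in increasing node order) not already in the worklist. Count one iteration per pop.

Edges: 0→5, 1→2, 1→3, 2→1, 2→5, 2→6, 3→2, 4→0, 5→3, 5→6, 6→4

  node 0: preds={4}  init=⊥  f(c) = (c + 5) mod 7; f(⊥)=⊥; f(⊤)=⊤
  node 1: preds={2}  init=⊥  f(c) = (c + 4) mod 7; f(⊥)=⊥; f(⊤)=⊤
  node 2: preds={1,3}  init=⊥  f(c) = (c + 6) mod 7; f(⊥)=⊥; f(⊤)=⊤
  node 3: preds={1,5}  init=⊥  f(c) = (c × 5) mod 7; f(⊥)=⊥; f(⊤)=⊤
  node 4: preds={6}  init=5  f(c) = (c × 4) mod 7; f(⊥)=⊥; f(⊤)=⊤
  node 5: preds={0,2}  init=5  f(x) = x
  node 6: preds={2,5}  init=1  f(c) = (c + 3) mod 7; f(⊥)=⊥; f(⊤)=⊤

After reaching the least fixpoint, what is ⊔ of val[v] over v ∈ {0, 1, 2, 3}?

⊤

Iteration log — 21 steps:
  step 1. node 0  ⊔preds=5  new=3  old=⊥  +wl: 
  step 2. node 1  ⊔preds=⊥  new=⊥  stable
  step 3. node 2  ⊔preds=⊥  new=⊥  stable
  step 4. node 3  ⊔preds=5  new=4  old=⊥  +wl: 2
  step 5. node 4  ⊔preds=1  new=⊤  old=5  +wl: 0
  step 6. node 5  ⊔preds=3  new=⊤  old=5  +wl: 3
  step 7. node 6  ⊔preds=⊤  new=⊤  old=1  +wl: 4
  step 8. node 2  ⊔preds=4  new=3  old=⊥  +wl: 1,5,6
  step 9. node 0  ⊔preds=⊤  new=⊤  old=3  +wl: 
  step 10. node 3  ⊔preds=⊤  new=⊤  old=4  +wl: 2
  step 11. node 4  ⊔preds=⊤  new=⊤  stable
  step 12. node 1  ⊔preds=3  new=0  old=⊥  +wl: 3
  step 13. node 5  ⊔preds=⊤  new=⊤  stable
  step 14. node 6  ⊔preds=⊤  new=⊤  stable
  step 15. node 2  ⊔preds=⊤  new=⊤  old=3  +wl: 1,5,6
  step 16. node 3  ⊔preds=⊤  new=⊤  stable
  step 17. node 1  ⊔preds=⊤  new=⊤  old=0  +wl: 2,3
  step 18. node 5  ⊔preds=⊤  new=⊤  stable
  step 19. node 6  ⊔preds=⊤  new=⊤  stable
  step 20. node 2  ⊔preds=⊤  new=⊤  stable
  step 21. node 3  ⊔preds=⊤  new=⊤  stable

Least fixpoint reached:
  node 0: ⊤
  node 1: ⊤
  node 2: ⊤
  node 3: ⊤
  node 4: ⊤
  node 5: ⊤
  node 6: ⊤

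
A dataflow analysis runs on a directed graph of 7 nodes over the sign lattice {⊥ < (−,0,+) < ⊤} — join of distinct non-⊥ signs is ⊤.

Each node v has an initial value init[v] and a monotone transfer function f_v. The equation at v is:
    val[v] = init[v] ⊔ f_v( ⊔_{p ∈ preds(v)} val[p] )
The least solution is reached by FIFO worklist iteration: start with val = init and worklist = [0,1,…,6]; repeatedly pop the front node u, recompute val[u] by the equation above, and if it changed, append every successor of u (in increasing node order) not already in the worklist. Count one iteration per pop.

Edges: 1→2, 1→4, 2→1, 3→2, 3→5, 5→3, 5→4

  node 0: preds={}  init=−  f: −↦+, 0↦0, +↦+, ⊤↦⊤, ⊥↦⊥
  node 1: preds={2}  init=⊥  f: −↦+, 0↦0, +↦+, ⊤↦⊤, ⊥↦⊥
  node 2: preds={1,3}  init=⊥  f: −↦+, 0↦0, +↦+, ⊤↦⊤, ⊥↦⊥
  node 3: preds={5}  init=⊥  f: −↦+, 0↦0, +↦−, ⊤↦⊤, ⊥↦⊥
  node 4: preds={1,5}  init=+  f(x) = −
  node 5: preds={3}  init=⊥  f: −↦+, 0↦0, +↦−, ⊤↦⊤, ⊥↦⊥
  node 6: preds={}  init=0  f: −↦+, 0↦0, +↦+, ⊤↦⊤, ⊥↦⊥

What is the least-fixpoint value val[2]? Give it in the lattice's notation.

Worklist (7 pops):
  #1 pop 0: in=⊥ → − (no change)
  #2 pop 1: in=⊥ → ⊥ (no change)
  #3 pop 2: in=⊥ → ⊥ (no change)
  #4 pop 3: in=⊥ → ⊥ (no change)
  #5 pop 4: in=⊥ → ⊤ (was +); enqueue []
  #6 pop 5: in=⊥ → ⊥ (no change)
  #7 pop 6: in=⊥ → 0 (no change)

Fixpoint:
  val[0] = −
  val[1] = ⊥
  val[2] = ⊥
  val[3] = ⊥
  val[4] = ⊤
  val[5] = ⊥
  val[6] = 0

⊥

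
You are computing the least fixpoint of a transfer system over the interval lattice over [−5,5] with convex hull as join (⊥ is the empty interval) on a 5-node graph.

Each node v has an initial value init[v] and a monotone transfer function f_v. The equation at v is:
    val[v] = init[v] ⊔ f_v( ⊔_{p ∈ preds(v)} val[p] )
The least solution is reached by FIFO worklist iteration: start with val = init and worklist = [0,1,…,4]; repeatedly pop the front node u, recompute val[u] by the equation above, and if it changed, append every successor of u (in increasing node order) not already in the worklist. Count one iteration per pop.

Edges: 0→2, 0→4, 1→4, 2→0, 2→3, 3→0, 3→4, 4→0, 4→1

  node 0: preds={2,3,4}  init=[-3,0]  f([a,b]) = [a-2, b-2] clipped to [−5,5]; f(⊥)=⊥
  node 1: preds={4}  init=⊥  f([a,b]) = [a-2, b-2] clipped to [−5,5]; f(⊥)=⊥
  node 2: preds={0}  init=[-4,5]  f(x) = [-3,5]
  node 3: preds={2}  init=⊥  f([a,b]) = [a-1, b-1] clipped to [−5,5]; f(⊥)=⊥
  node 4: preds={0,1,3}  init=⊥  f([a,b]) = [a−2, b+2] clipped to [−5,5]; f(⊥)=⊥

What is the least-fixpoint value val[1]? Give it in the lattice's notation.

[-5,3]

Worklist (8 pops):
  #1 pop 0: in=[-4,5] → [-5,3] (was [-3,0]); enqueue []
  #2 pop 1: in=⊥ → ⊥ (no change)
  #3 pop 2: in=[-5,3] → [-4,5] (no change)
  #4 pop 3: in=[-4,5] → [-5,4] (was ⊥); enqueue [0]
  #5 pop 4: in=[-5,4] → [-5,5] (was ⊥); enqueue [1]
  #6 pop 0: in=[-5,5] → [-5,3] (no change)
  #7 pop 1: in=[-5,5] → [-5,3] (was ⊥); enqueue [4]
  #8 pop 4: in=[-5,4] → [-5,5] (no change)

Fixpoint:
  val[0] = [-5,3]
  val[1] = [-5,3]
  val[2] = [-4,5]
  val[3] = [-5,4]
  val[4] = [-5,5]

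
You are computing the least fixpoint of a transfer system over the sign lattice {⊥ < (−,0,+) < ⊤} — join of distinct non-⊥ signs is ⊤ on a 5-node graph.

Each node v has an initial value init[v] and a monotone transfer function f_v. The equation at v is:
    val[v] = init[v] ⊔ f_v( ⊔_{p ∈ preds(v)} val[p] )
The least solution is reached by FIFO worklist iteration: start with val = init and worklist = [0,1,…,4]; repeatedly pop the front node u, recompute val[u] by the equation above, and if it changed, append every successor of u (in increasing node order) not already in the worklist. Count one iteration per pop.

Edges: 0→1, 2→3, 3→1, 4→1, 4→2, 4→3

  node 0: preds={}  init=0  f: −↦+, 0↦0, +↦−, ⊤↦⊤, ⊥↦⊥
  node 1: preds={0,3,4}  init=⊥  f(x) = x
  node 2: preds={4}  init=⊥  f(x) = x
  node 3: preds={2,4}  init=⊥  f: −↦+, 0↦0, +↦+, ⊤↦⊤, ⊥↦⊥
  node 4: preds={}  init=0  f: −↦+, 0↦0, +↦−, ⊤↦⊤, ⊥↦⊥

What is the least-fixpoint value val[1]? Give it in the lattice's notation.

Trace (6 dequeues):
  [1] u=0 | in ⊥ | out 0 | ==
  [2] u=1 | in 0 | out 0 | prev ⊥ | push {}
  [3] u=2 | in 0 | out 0 | prev ⊥ | push {}
  [4] u=3 | in 0 | out 0 | prev ⊥ | push {1}
  [5] u=4 | in ⊥ | out 0 | ==
  [6] u=1 | in 0 | out 0 | ==

Converged values:
  [0] 0
  [1] 0
  [2] 0
  [3] 0
  [4] 0

0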